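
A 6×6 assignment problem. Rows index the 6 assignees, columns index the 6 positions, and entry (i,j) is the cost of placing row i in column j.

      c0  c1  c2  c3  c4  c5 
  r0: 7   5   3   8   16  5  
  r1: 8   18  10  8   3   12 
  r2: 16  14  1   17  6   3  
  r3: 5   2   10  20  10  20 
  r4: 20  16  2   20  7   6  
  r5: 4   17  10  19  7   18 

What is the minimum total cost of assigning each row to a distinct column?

optimal assignment: row0→col3 (cost 8), row1→col4 (cost 3), row2→col5 (cost 3), row3→col1 (cost 2), row4→col2 (cost 2), row5→col0 (cost 4)
total = 8 + 3 + 3 + 2 + 2 + 4 = 22

Minimum assignment cost: 22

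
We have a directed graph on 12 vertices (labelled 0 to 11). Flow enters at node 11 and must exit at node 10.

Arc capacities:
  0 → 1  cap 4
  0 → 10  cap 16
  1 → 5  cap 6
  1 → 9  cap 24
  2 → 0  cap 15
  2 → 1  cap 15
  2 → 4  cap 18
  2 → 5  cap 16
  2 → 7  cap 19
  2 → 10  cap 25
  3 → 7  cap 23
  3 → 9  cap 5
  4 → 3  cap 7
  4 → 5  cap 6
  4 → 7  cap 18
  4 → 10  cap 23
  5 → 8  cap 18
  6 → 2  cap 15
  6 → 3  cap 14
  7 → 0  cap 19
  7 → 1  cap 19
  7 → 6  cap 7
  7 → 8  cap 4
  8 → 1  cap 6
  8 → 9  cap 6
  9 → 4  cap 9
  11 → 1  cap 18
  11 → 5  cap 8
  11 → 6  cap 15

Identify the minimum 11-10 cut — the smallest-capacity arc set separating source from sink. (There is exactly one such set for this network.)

Min-cut arcs: {(9,4), (11,6)} (total capacity 24)

augment #1: 11→6→2→10 push 15
augment #2: 11→1→9→4→10 push 9
max flow = 24; residual-reachable set from 11 gives S-side
cut edges (S→T): {(9,4), (11,6)} total cap 24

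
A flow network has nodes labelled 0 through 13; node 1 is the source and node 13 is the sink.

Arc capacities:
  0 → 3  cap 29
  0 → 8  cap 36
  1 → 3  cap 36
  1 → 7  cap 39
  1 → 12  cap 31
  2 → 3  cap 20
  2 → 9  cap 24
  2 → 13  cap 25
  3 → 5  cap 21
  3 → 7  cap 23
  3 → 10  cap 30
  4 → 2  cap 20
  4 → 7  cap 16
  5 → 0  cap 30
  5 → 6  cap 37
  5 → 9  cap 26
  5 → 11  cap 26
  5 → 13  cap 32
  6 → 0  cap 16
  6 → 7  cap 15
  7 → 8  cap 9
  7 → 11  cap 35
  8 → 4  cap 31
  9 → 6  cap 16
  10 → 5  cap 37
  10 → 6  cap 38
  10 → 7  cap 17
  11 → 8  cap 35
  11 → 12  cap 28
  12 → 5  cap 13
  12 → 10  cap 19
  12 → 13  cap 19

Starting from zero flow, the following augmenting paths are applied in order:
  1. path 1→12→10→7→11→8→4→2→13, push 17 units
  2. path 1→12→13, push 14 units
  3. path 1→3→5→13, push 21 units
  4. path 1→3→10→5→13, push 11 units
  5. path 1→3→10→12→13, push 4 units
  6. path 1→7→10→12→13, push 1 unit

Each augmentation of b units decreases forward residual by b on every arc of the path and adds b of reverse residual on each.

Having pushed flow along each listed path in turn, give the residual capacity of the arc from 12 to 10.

after path 1 (1→12→10→7→11→8→4→2→13, push 17): res(12,10)=2
after path 2 (1→12→13, push 14): res(12,10)=2
after path 3 (1→3→5→13, push 21): res(12,10)=2
after path 4 (1→3→10→5→13, push 11): res(12,10)=2
after path 5 (1→3→10→12→13, push 4): res(12,10)=6
after path 6 (1→7→10→12→13, push 1): res(12,10)=7

Residual capacity of (12,10): 7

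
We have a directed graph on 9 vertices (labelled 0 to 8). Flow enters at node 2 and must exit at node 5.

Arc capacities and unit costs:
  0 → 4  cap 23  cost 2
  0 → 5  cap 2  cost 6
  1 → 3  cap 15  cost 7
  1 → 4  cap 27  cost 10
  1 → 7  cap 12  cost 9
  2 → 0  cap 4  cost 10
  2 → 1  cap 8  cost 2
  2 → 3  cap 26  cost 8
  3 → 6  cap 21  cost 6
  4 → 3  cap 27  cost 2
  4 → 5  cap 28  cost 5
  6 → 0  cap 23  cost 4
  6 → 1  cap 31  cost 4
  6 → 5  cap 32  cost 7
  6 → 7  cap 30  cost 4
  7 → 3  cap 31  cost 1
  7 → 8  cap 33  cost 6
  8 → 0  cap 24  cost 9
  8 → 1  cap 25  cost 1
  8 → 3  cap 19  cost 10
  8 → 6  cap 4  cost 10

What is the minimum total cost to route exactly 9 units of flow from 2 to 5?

Minimum cost for 9 units: 151

shortest-cost path #1: 2→0→5 push 2 @ unit cost 16 (adds 32)
shortest-cost path #2: 2→0→4→5 push 2 @ unit cost 17 (adds 34)
shortest-cost path #3: 2→1→4→5 push 5 @ unit cost 17 (adds 85)
total cost = 151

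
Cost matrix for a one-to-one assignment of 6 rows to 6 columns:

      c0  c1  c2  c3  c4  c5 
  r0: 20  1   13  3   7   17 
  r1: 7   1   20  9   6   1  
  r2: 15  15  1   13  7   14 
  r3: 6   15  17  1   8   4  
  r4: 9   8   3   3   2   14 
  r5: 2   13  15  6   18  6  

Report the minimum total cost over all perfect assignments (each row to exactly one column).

Minimum assignment cost: 8

optimal assignment: row0→col1 (cost 1), row1→col5 (cost 1), row2→col2 (cost 1), row3→col3 (cost 1), row4→col4 (cost 2), row5→col0 (cost 2)
total = 1 + 1 + 1 + 1 + 2 + 2 = 8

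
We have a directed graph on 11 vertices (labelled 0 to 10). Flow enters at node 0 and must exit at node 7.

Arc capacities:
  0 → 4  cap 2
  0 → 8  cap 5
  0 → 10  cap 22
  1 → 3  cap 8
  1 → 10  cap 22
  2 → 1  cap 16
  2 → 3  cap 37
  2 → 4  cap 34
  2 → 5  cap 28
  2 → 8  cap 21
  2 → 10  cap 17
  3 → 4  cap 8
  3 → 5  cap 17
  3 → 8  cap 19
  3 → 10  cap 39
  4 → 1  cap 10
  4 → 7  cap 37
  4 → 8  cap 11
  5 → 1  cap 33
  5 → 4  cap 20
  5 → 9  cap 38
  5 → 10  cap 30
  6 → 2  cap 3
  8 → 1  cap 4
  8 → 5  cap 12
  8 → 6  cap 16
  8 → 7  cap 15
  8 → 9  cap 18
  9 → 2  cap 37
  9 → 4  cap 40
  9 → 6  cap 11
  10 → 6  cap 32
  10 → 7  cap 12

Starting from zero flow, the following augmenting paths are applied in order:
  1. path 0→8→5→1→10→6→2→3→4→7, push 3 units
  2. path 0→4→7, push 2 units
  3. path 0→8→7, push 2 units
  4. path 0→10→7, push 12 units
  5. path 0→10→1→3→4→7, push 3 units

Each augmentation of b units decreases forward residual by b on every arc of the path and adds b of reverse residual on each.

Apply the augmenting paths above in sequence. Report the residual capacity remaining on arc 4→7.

after path 1 (0→8→5→1→10→6→2→3→4→7, push 3): res(4,7)=34
after path 2 (0→4→7, push 2): res(4,7)=32
after path 3 (0→8→7, push 2): res(4,7)=32
after path 4 (0→10→7, push 12): res(4,7)=32
after path 5 (0→10→1→3→4→7, push 3): res(4,7)=29

Residual capacity of (4,7): 29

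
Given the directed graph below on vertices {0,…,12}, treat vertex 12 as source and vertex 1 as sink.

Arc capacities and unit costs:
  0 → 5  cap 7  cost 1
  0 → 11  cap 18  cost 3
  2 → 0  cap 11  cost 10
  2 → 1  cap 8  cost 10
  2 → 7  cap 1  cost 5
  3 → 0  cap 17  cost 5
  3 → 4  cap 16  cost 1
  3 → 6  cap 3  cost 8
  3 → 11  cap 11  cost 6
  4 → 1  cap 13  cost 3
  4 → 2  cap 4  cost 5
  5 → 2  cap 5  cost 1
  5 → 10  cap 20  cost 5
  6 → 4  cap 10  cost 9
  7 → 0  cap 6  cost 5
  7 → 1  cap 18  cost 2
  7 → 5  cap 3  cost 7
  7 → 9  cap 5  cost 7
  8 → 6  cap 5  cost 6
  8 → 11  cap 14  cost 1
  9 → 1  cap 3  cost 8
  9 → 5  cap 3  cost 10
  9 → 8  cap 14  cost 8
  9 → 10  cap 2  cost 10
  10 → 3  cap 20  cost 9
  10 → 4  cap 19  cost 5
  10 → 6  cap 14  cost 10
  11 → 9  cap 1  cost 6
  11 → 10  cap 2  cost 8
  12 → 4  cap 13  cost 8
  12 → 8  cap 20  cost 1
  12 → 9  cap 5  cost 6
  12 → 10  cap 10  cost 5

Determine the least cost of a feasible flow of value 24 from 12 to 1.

Minimum cost for 24 units: 396

shortest-cost path #1: 12→4→1 push 13 @ unit cost 11 (adds 143)
shortest-cost path #2: 12→9→1 push 3 @ unit cost 14 (adds 42)
shortest-cost path #3: 12→10→4→2→7→1 push 1 @ unit cost 22 (adds 22)
shortest-cost path #4: 12→10→4→2→1 push 3 @ unit cost 25 (adds 75)
shortest-cost path #5: 12→9→5→2→1 push 2 @ unit cost 27 (adds 54)
shortest-cost path #6: 12→8→11→9→5→2→1 push 1 @ unit cost 29 (adds 29)
shortest-cost path #7: 12→10→3→0→5→2→1 push 1 @ unit cost 31 (adds 31)
total cost = 396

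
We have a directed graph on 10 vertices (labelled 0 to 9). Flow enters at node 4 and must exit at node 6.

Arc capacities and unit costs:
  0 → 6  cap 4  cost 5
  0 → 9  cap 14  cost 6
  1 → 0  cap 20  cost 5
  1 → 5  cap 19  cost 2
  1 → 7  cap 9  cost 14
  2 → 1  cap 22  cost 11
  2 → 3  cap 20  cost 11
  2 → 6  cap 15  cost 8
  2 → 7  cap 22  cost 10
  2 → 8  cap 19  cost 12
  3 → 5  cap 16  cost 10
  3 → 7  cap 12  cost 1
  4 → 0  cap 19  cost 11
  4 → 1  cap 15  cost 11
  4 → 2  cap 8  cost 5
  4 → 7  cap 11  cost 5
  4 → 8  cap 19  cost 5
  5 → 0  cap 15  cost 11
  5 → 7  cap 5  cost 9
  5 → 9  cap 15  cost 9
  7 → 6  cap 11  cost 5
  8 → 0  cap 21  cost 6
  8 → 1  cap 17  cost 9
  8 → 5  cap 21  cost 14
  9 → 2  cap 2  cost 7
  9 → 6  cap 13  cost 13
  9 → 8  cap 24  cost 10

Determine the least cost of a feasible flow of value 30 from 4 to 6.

shortest-cost path #1: 4→7→6 push 11 @ unit cost 10 (adds 110)
shortest-cost path #2: 4→2→6 push 8 @ unit cost 13 (adds 104)
shortest-cost path #3: 4→0→6 push 4 @ unit cost 16 (adds 64)
shortest-cost path #4: 4→0→9→6 push 7 @ unit cost 30 (adds 210)
total cost = 488

Minimum cost for 30 units: 488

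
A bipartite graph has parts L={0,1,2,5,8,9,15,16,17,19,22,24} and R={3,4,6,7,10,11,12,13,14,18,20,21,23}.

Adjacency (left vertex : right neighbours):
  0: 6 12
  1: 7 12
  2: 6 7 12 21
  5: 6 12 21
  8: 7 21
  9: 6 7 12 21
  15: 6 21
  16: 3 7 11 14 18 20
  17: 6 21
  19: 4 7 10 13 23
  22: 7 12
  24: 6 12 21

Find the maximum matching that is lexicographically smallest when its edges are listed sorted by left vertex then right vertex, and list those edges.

Lex-smallest maximum matching: {(0,6), (1,7), (2,12), (5,21), (16,3), (19,4)}

|M| = 6 (so the lex-smallest maximum matching has 6 edges)
process left vertices in ascending order; for each, take the smallest-labelled available neighbour that still permits 6 edges overall, or leave it unmatched if none does
lex-smallest matching: {0-6, 1-7, 2-12, 5-21, 16-3, 19-4}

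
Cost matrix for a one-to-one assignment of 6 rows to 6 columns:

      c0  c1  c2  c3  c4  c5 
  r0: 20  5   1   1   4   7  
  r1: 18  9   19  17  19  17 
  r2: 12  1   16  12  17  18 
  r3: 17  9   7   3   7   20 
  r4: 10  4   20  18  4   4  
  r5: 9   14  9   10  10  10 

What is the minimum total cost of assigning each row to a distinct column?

Minimum assignment cost: 35

optimal assignment: row0→col2 (cost 1), row1→col5 (cost 17), row2→col1 (cost 1), row3→col3 (cost 3), row4→col4 (cost 4), row5→col0 (cost 9)
total = 1 + 17 + 1 + 3 + 4 + 9 = 35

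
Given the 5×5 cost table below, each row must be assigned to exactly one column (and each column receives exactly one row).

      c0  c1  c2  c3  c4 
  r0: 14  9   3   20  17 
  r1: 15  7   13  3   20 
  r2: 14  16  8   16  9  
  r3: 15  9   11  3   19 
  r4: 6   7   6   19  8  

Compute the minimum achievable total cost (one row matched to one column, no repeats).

optimal assignment: row0→col2 (cost 3), row1→col1 (cost 7), row2→col4 (cost 9), row3→col3 (cost 3), row4→col0 (cost 6)
total = 3 + 7 + 9 + 3 + 6 = 28

Minimum assignment cost: 28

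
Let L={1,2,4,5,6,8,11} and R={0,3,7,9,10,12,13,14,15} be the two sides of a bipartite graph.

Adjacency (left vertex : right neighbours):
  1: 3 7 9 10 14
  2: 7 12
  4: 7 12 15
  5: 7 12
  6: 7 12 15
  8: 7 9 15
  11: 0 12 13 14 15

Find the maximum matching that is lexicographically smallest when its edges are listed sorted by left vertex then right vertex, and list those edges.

|M| = 6 (so the lex-smallest maximum matching has 6 edges)
process left vertices in ascending order; for each, take the smallest-labelled available neighbour that still permits 6 edges overall, or leave it unmatched if none does
lex-smallest matching: {1-3, 2-7, 4-12, 6-15, 8-9, 11-0}

Lex-smallest maximum matching: {(1,3), (2,7), (4,12), (6,15), (8,9), (11,0)}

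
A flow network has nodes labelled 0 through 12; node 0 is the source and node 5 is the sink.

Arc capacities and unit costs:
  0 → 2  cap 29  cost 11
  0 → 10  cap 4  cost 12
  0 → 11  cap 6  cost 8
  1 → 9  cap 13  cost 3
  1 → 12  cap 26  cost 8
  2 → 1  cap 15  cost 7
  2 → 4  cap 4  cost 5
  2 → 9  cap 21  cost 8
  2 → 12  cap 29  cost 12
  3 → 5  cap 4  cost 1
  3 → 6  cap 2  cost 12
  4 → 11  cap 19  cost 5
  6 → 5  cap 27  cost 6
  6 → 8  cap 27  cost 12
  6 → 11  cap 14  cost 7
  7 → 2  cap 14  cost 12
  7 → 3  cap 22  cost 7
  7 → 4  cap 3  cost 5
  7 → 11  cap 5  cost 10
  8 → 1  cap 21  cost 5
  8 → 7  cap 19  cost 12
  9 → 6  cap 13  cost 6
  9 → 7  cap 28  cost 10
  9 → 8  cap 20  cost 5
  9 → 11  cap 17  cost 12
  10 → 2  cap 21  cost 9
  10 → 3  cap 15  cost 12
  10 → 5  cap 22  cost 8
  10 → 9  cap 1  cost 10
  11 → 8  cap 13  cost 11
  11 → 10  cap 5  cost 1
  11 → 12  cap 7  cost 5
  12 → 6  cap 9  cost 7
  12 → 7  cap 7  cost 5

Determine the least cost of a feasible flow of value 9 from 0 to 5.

Minimum cost for 9 units: 165

shortest-cost path #1: 0→11→10→5 push 5 @ unit cost 17 (adds 85)
shortest-cost path #2: 0→10→5 push 4 @ unit cost 20 (adds 80)
total cost = 165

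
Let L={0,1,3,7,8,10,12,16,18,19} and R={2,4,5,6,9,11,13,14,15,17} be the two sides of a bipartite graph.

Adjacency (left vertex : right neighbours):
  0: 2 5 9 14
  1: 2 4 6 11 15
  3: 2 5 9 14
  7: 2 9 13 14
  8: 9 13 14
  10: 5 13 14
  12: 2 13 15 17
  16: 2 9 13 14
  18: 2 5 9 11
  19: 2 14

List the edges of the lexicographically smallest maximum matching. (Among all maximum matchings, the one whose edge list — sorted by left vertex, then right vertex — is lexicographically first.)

Lex-smallest maximum matching: {(0,2), (1,4), (3,5), (7,9), (8,13), (10,14), (12,15), (18,11)}

|M| = 8 (so the lex-smallest maximum matching has 8 edges)
process left vertices in ascending order; for each, take the smallest-labelled available neighbour that still permits 8 edges overall, or leave it unmatched if none does
lex-smallest matching: {0-2, 1-4, 3-5, 7-9, 8-13, 10-14, 12-15, 18-11}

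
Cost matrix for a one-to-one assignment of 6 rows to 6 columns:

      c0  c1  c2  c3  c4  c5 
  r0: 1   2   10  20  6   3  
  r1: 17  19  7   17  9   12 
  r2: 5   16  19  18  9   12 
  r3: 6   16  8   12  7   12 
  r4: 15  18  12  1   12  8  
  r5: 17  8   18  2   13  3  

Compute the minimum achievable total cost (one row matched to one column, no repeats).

optimal assignment: row0→col1 (cost 2), row1→col2 (cost 7), row2→col0 (cost 5), row3→col4 (cost 7), row4→col3 (cost 1), row5→col5 (cost 3)
total = 2 + 7 + 5 + 7 + 1 + 3 = 25

Minimum assignment cost: 25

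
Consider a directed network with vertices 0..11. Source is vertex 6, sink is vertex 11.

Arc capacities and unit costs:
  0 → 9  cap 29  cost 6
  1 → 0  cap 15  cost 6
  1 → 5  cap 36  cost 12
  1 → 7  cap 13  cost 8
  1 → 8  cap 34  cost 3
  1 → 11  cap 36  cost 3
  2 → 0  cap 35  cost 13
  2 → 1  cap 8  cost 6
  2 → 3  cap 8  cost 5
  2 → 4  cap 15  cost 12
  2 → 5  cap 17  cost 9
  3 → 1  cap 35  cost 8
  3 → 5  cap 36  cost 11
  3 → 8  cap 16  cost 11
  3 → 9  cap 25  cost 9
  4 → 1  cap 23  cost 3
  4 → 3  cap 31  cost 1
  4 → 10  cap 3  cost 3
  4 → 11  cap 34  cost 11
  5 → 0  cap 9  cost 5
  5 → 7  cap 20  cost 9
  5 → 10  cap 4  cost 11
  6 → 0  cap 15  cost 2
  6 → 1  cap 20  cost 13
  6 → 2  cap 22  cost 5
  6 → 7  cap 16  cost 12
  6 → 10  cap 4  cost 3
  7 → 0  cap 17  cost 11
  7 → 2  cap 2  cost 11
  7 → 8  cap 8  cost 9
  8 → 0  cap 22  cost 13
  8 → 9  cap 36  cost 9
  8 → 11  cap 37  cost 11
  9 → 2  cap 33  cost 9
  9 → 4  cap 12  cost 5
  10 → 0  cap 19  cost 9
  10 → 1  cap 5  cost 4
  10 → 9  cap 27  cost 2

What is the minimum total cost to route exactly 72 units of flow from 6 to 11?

shortest-cost path #1: 6→10→1→11 push 4 @ unit cost 10 (adds 40)
shortest-cost path #2: 6→2→1→11 push 8 @ unit cost 14 (adds 112)
shortest-cost path #3: 6→1→11 push 20 @ unit cost 16 (adds 320)
shortest-cost path #4: 6→0→9→4→1→11 push 4 @ unit cost 19 (adds 76)
shortest-cost path #5: 6→0→9→4→11 push 8 @ unit cost 24 (adds 192)
shortest-cost path #6: 6→2→3→1→4→11 push 4 @ unit cost 26 (adds 104)
shortest-cost path #7: 6→2→4→11 push 10 @ unit cost 28 (adds 280)
shortest-cost path #8: 6→7→8→11 push 8 @ unit cost 32 (adds 256)
shortest-cost path #9: 6→0→9→2→4→11 push 3 @ unit cost 40 (adds 120)
shortest-cost path #10: 6→7→2→4→11 push 2 @ unit cost 46 (adds 92)
shortest-cost path #11: 6→7→0→9→2→3→8→11 push 1 @ unit cost 65 (adds 65)
total cost = 1657

Minimum cost for 72 units: 1657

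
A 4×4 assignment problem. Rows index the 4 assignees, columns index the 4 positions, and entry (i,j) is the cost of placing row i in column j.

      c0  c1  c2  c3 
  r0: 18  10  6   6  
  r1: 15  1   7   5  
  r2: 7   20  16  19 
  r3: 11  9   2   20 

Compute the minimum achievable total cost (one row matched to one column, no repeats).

optimal assignment: row0→col3 (cost 6), row1→col1 (cost 1), row2→col0 (cost 7), row3→col2 (cost 2)
total = 6 + 1 + 7 + 2 = 16

Minimum assignment cost: 16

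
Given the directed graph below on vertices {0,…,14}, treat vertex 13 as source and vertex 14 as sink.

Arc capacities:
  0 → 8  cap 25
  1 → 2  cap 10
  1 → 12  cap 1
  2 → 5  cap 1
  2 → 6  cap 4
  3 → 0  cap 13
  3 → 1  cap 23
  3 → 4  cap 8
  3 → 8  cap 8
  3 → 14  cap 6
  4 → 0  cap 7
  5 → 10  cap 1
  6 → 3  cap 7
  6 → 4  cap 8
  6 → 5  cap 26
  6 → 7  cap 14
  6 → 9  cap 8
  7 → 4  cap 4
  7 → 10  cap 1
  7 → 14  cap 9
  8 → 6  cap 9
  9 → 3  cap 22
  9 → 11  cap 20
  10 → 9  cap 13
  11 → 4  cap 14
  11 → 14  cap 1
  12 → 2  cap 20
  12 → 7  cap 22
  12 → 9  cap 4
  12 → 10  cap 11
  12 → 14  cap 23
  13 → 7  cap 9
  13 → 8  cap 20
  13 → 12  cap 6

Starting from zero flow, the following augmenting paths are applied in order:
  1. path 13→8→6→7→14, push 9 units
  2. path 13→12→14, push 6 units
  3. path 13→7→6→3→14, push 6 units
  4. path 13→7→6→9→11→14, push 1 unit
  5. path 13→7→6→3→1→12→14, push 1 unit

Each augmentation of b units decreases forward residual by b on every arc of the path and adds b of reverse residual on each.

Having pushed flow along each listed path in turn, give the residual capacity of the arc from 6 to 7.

Residual capacity of (6,7): 13

after path 1 (13→8→6→7→14, push 9): res(6,7)=5
after path 2 (13→12→14, push 6): res(6,7)=5
after path 3 (13→7→6→3→14, push 6): res(6,7)=11
after path 4 (13→7→6→9→11→14, push 1): res(6,7)=12
after path 5 (13→7→6→3→1→12→14, push 1): res(6,7)=13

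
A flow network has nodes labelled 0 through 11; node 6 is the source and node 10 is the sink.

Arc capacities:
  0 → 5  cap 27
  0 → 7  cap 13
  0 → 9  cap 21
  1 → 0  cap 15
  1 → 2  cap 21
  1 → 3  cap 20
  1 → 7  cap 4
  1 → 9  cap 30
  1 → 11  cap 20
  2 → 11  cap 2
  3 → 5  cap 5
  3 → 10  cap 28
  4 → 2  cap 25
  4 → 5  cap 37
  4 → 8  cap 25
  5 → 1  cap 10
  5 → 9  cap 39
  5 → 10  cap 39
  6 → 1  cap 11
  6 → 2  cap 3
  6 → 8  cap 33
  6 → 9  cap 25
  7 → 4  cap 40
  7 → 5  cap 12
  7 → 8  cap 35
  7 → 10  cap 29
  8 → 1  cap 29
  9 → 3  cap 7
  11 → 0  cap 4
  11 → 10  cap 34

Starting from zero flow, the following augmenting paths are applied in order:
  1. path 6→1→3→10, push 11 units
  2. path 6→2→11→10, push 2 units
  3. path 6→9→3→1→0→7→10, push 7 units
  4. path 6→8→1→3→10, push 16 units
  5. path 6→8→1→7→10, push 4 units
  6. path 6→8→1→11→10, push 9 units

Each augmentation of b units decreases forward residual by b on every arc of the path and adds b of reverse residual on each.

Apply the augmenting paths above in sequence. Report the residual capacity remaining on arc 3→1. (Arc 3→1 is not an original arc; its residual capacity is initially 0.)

Residual capacity of (3,1): 20

after path 1 (6→1→3→10, push 11): res(3,1)=11
after path 2 (6→2→11→10, push 2): res(3,1)=11
after path 3 (6→9→3→1→0→7→10, push 7): res(3,1)=4
after path 4 (6→8→1→3→10, push 16): res(3,1)=20
after path 5 (6→8→1→7→10, push 4): res(3,1)=20
after path 6 (6→8→1→11→10, push 9): res(3,1)=20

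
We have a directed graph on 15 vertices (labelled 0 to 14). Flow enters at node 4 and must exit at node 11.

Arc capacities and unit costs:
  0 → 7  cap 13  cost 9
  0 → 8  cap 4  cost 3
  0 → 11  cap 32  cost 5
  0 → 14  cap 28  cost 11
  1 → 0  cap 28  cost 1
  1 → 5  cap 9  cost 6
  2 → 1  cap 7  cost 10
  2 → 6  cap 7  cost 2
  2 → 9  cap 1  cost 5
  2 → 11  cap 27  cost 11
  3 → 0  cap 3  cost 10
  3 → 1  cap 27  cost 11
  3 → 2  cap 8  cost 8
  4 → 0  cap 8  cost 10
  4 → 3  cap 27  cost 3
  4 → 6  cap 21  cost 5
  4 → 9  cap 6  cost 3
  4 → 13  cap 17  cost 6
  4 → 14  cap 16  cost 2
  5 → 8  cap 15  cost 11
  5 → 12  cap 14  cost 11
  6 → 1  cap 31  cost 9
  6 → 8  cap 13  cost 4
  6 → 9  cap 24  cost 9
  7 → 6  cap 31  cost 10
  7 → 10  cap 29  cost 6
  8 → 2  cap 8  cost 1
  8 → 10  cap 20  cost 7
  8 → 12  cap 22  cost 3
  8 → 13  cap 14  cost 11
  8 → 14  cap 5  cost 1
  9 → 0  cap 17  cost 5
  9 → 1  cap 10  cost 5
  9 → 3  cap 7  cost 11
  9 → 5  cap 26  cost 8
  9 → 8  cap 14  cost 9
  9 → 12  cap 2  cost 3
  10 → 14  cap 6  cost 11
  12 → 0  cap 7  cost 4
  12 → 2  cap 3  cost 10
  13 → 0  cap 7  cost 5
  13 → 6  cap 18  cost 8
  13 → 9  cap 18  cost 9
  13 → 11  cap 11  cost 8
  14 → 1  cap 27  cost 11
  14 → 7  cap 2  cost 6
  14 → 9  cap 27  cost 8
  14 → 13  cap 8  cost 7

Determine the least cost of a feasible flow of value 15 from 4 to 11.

shortest-cost path #1: 4→9→0→11 push 6 @ unit cost 13 (adds 78)
shortest-cost path #2: 4→13→11 push 9 @ unit cost 14 (adds 126)
total cost = 204

Minimum cost for 15 units: 204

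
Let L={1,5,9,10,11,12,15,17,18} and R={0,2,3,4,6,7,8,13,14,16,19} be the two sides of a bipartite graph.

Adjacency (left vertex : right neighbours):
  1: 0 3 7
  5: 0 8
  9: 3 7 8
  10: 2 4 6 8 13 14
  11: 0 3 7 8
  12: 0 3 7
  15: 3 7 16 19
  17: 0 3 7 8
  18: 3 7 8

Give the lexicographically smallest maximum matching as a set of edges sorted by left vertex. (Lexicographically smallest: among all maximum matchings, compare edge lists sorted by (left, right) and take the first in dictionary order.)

|M| = 6 (so the lex-smallest maximum matching has 6 edges)
process left vertices in ascending order; for each, take the smallest-labelled available neighbour that still permits 6 edges overall, or leave it unmatched if none does
lex-smallest matching: {1-0, 5-8, 9-3, 10-2, 11-7, 15-16}

Lex-smallest maximum matching: {(1,0), (5,8), (9,3), (10,2), (11,7), (15,16)}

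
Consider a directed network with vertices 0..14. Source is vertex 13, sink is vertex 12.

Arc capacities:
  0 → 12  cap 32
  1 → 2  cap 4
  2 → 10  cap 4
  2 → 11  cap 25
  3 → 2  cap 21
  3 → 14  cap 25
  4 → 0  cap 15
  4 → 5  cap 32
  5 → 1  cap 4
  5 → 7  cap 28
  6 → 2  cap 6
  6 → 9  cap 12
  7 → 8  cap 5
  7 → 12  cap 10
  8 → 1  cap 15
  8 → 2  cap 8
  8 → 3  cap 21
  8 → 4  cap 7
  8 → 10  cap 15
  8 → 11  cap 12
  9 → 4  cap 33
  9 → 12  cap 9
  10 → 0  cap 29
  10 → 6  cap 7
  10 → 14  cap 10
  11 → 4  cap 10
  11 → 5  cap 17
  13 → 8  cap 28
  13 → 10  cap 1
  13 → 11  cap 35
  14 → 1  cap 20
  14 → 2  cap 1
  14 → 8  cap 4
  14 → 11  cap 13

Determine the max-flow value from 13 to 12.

augment #1: 13→10→0→12 bottleneck 1, total now 1
augment #2: 13→8→4→0→12 bottleneck 7, total now 8
augment #3: 13→8→10→0→12 bottleneck 15, total now 23
augment #4: 13→11→4→0→12 bottleneck 8, total now 31
augment #5: 13→11→5→7→12 bottleneck 10, total now 41
augment #6: 13→8→2→10→0→12 bottleneck 1, total now 42
augment #7: 13→8→2→10→6→9→12 bottleneck 3, total now 45

Maximum flow value: 45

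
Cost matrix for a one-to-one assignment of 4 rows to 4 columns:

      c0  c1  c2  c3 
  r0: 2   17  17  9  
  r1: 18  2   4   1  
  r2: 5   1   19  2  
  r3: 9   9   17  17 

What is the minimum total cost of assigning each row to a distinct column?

Minimum assignment cost: 17

optimal assignment: row0→col0 (cost 2), row1→col2 (cost 4), row2→col3 (cost 2), row3→col1 (cost 9)
total = 2 + 4 + 2 + 9 = 17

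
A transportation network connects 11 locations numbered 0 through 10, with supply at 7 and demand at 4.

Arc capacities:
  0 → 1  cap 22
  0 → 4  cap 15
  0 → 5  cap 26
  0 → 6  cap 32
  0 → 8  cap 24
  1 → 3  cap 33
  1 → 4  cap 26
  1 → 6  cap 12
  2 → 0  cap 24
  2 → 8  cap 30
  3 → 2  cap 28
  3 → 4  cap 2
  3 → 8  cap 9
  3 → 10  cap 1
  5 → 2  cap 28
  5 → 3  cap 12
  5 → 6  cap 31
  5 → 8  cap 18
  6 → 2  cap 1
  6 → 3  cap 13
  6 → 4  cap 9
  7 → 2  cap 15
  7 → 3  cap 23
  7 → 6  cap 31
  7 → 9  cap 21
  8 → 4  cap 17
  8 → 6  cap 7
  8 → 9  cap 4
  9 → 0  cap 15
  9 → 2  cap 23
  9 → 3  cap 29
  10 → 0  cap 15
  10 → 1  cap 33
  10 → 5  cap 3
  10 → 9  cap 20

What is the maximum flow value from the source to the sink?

augment #1: 7→3→4 bottleneck 2, total now 2
augment #2: 7→6→4 bottleneck 9, total now 11
augment #3: 7→2→0→4 bottleneck 15, total now 26
augment #4: 7→3→8→4 bottleneck 9, total now 35
augment #5: 7→3→2→8→4 bottleneck 8, total now 43
augment #6: 7→3→10→1→4 bottleneck 1, total now 44
augment #7: 7→9→0→1→4 bottleneck 15, total now 59
augment #8: 7→3→2→0→1→4 bottleneck 3, total now 62
augment #9: 7→6→2→0→1→4 bottleneck 1, total now 63
augment #10: 7→9→2→0→1→4 bottleneck 3, total now 66

Maximum flow value: 66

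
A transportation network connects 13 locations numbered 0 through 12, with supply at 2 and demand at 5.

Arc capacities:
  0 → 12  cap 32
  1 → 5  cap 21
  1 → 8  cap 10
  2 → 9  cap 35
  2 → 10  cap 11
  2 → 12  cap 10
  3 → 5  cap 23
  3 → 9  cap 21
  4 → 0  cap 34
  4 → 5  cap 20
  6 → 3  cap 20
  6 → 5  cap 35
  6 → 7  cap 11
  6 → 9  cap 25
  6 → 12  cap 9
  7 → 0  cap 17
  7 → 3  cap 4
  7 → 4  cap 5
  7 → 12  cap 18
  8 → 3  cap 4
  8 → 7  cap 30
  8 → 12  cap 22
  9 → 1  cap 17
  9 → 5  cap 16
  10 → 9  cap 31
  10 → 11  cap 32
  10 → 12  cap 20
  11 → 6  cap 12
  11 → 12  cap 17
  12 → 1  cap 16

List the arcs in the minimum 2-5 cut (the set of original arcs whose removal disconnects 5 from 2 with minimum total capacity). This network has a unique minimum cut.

augment #1: 2→9→5 push 16
augment #2: 2→9→1→5 push 17
augment #3: 2→12→1→5 push 4
augment #4: 2→10→11→6→5 push 11
augment #5: 2→12→1→8→3→5 push 4
augment #6: 2→12→1→8→7→3→5 push 2
max flow = 54; residual-reachable set from 2 gives S-side
cut edges (S→T): {(2,10), (2,12), (9,1), (9,5)} total cap 54

Min-cut arcs: {(2,10), (2,12), (9,1), (9,5)} (total capacity 54)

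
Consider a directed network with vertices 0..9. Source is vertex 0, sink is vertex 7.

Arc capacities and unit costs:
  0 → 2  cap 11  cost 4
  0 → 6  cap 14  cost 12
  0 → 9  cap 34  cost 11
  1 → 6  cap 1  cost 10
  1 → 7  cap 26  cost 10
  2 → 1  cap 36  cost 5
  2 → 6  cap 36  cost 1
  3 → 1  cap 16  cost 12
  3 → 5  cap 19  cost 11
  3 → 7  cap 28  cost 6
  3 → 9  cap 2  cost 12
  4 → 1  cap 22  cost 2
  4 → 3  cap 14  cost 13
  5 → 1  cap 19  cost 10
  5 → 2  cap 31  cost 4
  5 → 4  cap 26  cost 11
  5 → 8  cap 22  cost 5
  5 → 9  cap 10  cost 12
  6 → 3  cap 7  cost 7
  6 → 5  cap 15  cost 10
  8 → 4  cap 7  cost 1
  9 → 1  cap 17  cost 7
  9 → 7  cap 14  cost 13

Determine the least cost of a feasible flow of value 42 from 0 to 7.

Minimum cost for 42 units: 1000

shortest-cost path #1: 0→2→6→3→7 push 7 @ unit cost 18 (adds 126)
shortest-cost path #2: 0→2→1→7 push 4 @ unit cost 19 (adds 76)
shortest-cost path #3: 0→9→7 push 14 @ unit cost 24 (adds 336)
shortest-cost path #4: 0→6→2→1→7 push 7 @ unit cost 26 (adds 182)
shortest-cost path #5: 0→9→1→7 push 10 @ unit cost 28 (adds 280)
total cost = 1000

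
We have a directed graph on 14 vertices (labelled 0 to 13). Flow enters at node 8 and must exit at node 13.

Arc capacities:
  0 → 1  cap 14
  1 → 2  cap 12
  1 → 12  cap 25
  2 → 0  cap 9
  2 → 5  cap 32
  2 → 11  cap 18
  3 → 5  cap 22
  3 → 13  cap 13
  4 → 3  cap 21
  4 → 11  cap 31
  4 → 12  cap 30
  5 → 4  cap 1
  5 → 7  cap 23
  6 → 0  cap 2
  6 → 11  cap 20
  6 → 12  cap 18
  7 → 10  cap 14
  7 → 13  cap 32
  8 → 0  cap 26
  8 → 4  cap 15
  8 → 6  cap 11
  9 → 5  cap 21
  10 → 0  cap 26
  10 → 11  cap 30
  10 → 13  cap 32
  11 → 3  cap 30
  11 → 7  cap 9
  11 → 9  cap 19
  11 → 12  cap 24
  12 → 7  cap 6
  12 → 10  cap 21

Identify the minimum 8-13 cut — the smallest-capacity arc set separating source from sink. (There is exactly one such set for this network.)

augment #1: 8→4→3→13 push 13
augment #2: 8→4→11→7→13 push 2
augment #3: 8→6→11→7→13 push 7
augment #4: 8→6→12→7→13 push 4
augment #5: 8→0→1→12→7→13 push 2
augment #6: 8→0→1→12→10→13 push 12
max flow = 40; residual-reachable set from 8 gives S-side
cut edges (S→T): {(0,1), (8,4), (8,6)} total cap 40

Min-cut arcs: {(0,1), (8,4), (8,6)} (total capacity 40)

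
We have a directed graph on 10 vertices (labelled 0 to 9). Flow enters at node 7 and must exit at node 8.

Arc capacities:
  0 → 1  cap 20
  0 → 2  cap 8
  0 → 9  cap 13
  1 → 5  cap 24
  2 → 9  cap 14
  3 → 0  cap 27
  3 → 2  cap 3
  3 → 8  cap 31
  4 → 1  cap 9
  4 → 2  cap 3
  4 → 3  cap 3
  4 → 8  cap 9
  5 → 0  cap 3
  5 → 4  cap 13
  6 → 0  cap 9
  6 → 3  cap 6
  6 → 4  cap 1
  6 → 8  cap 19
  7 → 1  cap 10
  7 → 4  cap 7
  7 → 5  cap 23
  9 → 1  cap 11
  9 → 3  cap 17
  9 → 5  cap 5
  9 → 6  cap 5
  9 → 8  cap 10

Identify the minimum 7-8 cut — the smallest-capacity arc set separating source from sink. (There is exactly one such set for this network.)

Min-cut arcs: {(4,2), (4,3), (4,8), (5,0)} (total capacity 18)

augment #1: 7→4→8 push 7
augment #2: 7→5→4→8 push 2
augment #3: 7→5→0→9→8 push 3
augment #4: 7→5→4→3→8 push 3
augment #5: 7→5→4→2→9→8 push 3
max flow = 18; residual-reachable set from 7 gives S-side
cut edges (S→T): {(4,2), (4,3), (4,8), (5,0)} total cap 18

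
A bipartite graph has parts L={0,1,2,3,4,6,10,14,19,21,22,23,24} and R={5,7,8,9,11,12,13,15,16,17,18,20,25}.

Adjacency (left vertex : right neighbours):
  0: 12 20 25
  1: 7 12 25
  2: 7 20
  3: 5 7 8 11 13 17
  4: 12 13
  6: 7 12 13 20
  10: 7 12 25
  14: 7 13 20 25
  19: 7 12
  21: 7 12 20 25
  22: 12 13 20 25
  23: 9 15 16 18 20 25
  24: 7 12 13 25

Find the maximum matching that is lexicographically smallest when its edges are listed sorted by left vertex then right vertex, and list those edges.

|M| = 7 (so the lex-smallest maximum matching has 7 edges)
process left vertices in ascending order; for each, take the smallest-labelled available neighbour that still permits 7 edges overall, or leave it unmatched if none does
lex-smallest matching: {0-12, 1-7, 2-20, 3-5, 4-13, 10-25, 23-9}

Lex-smallest maximum matching: {(0,12), (1,7), (2,20), (3,5), (4,13), (10,25), (23,9)}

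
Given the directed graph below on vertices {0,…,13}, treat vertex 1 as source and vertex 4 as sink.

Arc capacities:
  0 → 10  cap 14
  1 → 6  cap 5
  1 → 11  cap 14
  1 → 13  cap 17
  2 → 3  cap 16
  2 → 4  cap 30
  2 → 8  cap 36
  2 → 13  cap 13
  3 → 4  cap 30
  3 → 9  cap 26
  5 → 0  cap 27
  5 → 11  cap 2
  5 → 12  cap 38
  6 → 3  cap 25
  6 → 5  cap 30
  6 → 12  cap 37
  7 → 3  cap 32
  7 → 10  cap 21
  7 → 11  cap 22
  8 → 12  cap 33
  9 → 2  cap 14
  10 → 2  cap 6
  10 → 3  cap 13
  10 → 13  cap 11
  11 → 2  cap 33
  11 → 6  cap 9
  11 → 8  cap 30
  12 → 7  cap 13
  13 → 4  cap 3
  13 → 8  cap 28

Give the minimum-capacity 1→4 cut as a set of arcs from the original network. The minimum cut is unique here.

augment #1: 1→13→4 push 3
augment #2: 1→6→3→4 push 5
augment #3: 1→11→2→4 push 14
augment #4: 1→13→8→12→7→3→4 push 13
max flow = 35; residual-reachable set from 1 gives S-side
cut edges (S→T): {(1,6), (1,11), (12,7), (13,4)} total cap 35

Min-cut arcs: {(1,6), (1,11), (12,7), (13,4)} (total capacity 35)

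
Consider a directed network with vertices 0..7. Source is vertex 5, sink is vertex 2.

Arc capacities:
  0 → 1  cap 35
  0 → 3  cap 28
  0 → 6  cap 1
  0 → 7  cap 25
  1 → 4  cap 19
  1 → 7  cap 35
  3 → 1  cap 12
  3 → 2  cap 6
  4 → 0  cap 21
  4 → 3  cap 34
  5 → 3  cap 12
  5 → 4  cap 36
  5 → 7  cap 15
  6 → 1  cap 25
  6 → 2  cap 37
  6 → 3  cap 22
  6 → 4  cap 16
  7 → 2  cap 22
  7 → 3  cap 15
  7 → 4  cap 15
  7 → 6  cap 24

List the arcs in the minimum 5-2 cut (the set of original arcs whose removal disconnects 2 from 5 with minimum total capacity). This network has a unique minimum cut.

augment #1: 5→3→2 push 6
augment #2: 5→7→2 push 15
augment #3: 5→3→1→7→2 push 6
augment #4: 5→4→0→6→2 push 1
augment #5: 5→4→0→7→2 push 1
augment #6: 5→4→0→7→6→2 push 19
augment #7: 5→4→3→1→7→6→2 push 5
max flow = 53; residual-reachable set from 5 gives S-side
cut edges (S→T): {(0,6), (3,2), (7,2), (7,6)} total cap 53

Min-cut arcs: {(0,6), (3,2), (7,2), (7,6)} (total capacity 53)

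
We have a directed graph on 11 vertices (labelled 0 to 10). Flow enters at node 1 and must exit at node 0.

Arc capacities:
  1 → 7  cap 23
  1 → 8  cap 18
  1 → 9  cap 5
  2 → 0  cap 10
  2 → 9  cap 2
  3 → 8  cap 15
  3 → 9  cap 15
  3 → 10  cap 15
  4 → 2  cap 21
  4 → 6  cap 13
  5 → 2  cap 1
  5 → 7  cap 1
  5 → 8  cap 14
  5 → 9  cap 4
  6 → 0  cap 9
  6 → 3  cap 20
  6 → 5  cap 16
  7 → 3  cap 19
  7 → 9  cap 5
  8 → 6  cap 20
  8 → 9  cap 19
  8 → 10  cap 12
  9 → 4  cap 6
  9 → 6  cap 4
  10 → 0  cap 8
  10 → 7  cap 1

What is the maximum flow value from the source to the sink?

augment #1: 1→8→6→0 bottleneck 9, total now 9
augment #2: 1→8→10→0 bottleneck 8, total now 17
augment #3: 1→9→4→2→0 bottleneck 5, total now 22
augment #4: 1→7→9→4→2→0 bottleneck 1, total now 23
augment #5: 1→8→6→5→2→0 bottleneck 1, total now 24

Maximum flow value: 24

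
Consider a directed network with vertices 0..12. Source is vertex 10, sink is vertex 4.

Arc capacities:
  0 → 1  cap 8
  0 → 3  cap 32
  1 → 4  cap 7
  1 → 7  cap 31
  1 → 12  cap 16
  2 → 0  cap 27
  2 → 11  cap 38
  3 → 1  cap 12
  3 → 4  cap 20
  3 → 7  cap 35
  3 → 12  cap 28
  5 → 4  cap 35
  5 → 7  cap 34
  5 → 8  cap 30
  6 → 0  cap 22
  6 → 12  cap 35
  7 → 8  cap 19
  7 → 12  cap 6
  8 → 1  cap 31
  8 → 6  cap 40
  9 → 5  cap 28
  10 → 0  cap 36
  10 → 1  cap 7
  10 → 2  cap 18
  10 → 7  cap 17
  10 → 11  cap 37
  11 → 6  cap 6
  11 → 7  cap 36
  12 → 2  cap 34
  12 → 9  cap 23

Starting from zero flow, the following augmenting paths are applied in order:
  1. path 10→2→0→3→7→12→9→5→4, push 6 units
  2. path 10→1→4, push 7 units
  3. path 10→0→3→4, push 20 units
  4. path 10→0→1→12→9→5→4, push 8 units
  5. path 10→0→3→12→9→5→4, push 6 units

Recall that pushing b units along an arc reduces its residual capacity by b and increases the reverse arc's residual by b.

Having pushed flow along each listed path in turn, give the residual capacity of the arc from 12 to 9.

Residual capacity of (12,9): 3

after path 1 (10→2→0→3→7→12→9→5→4, push 6): res(12,9)=17
after path 2 (10→1→4, push 7): res(12,9)=17
after path 3 (10→0→3→4, push 20): res(12,9)=17
after path 4 (10→0→1→12→9→5→4, push 8): res(12,9)=9
after path 5 (10→0→3→12→9→5→4, push 6): res(12,9)=3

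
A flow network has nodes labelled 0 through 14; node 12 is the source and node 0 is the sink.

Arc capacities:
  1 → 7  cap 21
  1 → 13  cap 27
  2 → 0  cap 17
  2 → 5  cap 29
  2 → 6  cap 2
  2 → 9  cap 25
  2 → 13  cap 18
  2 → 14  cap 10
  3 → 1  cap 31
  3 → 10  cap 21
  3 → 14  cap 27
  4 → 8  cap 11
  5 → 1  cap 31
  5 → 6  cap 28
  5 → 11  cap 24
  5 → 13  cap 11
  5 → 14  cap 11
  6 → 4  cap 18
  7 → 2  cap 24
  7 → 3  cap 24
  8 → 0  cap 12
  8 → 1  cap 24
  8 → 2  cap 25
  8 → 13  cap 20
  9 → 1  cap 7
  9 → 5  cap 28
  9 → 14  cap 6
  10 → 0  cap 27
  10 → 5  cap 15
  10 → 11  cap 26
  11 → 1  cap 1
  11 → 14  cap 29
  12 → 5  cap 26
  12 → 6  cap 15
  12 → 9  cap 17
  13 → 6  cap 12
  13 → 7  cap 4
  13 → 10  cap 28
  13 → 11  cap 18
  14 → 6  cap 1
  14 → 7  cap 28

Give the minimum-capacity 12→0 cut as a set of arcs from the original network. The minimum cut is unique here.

Min-cut arcs: {(4,8), (12,5), (12,9)} (total capacity 54)

augment #1: 12→5→13→10→0 push 11
augment #2: 12→6→4→8→0 push 11
augment #3: 12→5→1→7→2→0 push 15
augment #4: 12→9→1→7→2→0 push 2
augment #5: 12→9→1→13→10→0 push 5
augment #6: 12→9→5→1→13→10→0 push 10
max flow = 54; residual-reachable set from 12 gives S-side
cut edges (S→T): {(4,8), (12,5), (12,9)} total cap 54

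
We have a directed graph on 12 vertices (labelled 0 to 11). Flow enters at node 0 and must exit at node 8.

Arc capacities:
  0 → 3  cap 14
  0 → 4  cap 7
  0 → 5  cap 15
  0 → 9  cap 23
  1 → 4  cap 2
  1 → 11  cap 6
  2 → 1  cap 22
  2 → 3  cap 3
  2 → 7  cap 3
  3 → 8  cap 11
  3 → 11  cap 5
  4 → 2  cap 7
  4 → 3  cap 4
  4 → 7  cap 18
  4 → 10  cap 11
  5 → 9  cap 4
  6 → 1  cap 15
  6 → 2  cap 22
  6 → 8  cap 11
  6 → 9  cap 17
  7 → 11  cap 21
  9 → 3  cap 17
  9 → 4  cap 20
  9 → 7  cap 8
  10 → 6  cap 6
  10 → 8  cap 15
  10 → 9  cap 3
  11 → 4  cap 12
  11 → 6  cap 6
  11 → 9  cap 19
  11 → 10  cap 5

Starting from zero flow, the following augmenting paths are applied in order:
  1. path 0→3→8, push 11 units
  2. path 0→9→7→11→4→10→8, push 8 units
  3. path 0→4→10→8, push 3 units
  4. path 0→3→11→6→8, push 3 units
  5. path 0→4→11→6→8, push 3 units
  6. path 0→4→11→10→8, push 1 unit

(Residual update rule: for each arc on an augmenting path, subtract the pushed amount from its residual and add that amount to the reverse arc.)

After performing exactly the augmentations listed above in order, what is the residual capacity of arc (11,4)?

after path 1 (0→3→8, push 11): res(11,4)=12
after path 2 (0→9→7→11→4→10→8, push 8): res(11,4)=4
after path 3 (0→4→10→8, push 3): res(11,4)=4
after path 4 (0→3→11→6→8, push 3): res(11,4)=4
after path 5 (0→4→11→6→8, push 3): res(11,4)=7
after path 6 (0→4→11→10→8, push 1): res(11,4)=8

Residual capacity of (11,4): 8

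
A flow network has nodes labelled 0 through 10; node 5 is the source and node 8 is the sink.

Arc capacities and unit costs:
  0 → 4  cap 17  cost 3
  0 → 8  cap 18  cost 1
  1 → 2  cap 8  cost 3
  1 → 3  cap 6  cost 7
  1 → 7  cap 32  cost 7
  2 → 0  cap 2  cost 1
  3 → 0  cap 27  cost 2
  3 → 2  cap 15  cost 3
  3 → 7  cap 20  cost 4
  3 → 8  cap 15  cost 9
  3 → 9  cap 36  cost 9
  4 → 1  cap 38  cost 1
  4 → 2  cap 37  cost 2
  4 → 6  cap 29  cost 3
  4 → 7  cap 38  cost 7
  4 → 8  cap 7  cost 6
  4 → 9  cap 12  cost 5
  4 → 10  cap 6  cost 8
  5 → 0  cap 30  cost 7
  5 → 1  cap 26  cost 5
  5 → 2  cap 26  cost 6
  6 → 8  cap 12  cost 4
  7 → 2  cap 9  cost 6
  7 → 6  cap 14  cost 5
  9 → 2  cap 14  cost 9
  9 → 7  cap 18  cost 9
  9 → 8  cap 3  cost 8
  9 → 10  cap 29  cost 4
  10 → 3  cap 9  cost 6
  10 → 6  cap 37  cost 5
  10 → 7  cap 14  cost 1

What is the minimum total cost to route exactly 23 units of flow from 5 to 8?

Minimum cost for 23 units: 224

shortest-cost path #1: 5→0→8 push 18 @ unit cost 8 (adds 144)
shortest-cost path #2: 5→0→4→8 push 5 @ unit cost 16 (adds 80)
total cost = 224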